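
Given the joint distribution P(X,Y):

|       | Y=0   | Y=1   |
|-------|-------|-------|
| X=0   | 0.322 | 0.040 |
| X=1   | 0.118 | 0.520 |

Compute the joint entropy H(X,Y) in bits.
1.5666 bits

H(X,Y) = -Σ_{x,y} P(x,y) log₂ P(x,y). Per-cell terms -P(x,y)·log₂P(x,y):
  X=0: 0.5264, 0.1858
  X=1: 0.3638, 0.4906
Sum of the 4 terms: H(X,Y) = 1.5666 bits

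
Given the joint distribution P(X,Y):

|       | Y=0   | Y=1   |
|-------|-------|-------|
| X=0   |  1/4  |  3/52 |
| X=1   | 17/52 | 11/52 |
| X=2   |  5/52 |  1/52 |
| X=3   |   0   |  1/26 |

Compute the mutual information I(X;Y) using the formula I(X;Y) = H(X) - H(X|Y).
0.1020 bits

I(X;Y) = H(X) - H(X|Y)

Marginal of X (row sums):
  P(X=0) = 1/4 + 3/52 = 4/13
  P(X=1) = 17/52 + 11/52 = 7/13
  P(X=2) = 5/52 + 1/52 = 3/26
  P(X=3) = 0 + 1/26 = 1/26
H(X) = -[(4/13)·log₂(4/13) + (7/13)·log₂(7/13) + (3/26)·log₂(3/26) + (1/26)·log₂(1/26)]
  = 0.523212 + 0.480892 + 0.359478 + 0.180786 = 1.54437 bits

Marginal of Y (column sums):
  P(Y=0) = 1/4 + 17/52 + 5/52 + 0 = 35/52
  P(Y=1) = 3/52 + 11/52 + 1/52 + 1/26 = 17/52
H(X|Y) = Σ_y P(y)·H(X|Y=y):
  Y=0: P(Y=0) = 35/52, P(X|Y=0) = (13/35, 17/35, 1/7, 0) → H(X|Y=0) = 1.437791
  Y=1: P(Y=1) = 17/52, P(X|Y=1) = (3/17, 11/17, 1/17, 2/17) → H(X|Y=1) = 1.451661
H(X|Y) = (35/52)·1.437791 + (17/52)·1.451661 = 1.44233 bits

I(X;Y) = H(X) - H(X|Y) = 1.54437 - 1.44233 = 0.1020 bits

Cross-check via I(X;Y) = H(X) + H(Y) - H(X,Y): computing H(Y) from the column sums and H(X,Y) from the 8 cells in the same way gives H(Y) = 0.91175 bits and H(X,Y) = 2.35408 bits, so
I(X;Y) = 1.54437 + 0.91175 - 2.35408 = 0.1020 bits ✓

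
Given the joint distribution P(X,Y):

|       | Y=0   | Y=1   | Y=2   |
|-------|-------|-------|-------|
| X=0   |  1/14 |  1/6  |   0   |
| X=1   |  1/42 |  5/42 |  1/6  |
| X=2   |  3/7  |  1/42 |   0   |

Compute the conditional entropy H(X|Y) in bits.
0.8366 bits

H(X|Y) = H(X,Y) - H(Y)

H(X,Y) = -Σ_{x,y} P(x,y) log₂ P(x,y). Per-cell terms -P(x,y)·log₂P(x,y):
  X=0: 0.2720, 0.4308, 0.0000
  X=1: 0.1284, 0.3655, 0.4308
  X=2: 0.5239, 0.1284, 0.0000
  (cells with P = 0 contribute 0)
Sum of the 9 terms: H(X,Y) = 2.2798 bits

Marginal of Y (column sums):
  P(Y=0) = 1/14 + 1/42 + 3/7 = 11/21
  P(Y=1) = 1/6 + 5/42 + 1/42 = 13/42
  P(Y=2) = 0 + 1/6 + 0 = 1/6
H(Y) = -[(11/21)·log₂(11/21) + (13/42)·log₂(13/42) + (1/6)·log₂(1/6)]
  = 0.4887 + 0.5237 + 0.4308 = 1.4432 bits

H(X|Y) = H(X,Y) - H(Y) = 2.2798 - 1.4432 = 0.8366 bits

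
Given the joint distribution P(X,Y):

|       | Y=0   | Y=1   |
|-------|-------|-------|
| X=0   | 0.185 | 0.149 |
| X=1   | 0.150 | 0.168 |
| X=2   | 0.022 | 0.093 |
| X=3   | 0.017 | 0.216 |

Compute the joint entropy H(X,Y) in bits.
2.7198 bits

H(X,Y) = -Σ_{x,y} P(x,y) log₂ P(x,y). Per-cell terms -P(x,y)·log₂P(x,y):
  X=0: 0.45036, 0.40925
  X=1: 0.41054, 0.43234
  X=2: 0.12114, 0.31868
  X=3: 0.09993, 0.47755
Sum of the 8 terms: H(X,Y) = 2.7198 bits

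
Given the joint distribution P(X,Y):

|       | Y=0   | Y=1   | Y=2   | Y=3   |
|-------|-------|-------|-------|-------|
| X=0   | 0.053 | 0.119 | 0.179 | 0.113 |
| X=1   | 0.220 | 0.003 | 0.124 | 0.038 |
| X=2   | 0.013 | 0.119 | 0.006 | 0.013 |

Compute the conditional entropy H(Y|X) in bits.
1.5648 bits

H(Y|X) = H(X,Y) - H(X)

H(X,Y) = -Σ_{x,y} P(x,y) log₂ P(x,y). Per-cell terms -P(x,y)·log₂P(x,y):
  X=0: 0.22461, 0.36545, 0.44427, 0.35545
  X=1: 0.48057, 0.02514, 0.37344, 0.17928
  X=2: 0.08145, 0.36545, 0.04428, 0.08145
Sum of the 12 terms: H(X,Y) = 3.0208 bits

Marginal of X (row sums):
  P(X=0) = 0.053 + 0.119 + 0.179 + 0.113 = 0.464
  P(X=1) = 0.220 + 0.003 + 0.124 + 0.038 = 0.385
  P(X=2) = 0.013 + 0.119 + 0.006 + 0.013 = 0.151
H(X) = -[0.464·log₂(0.464) + 0.385·log₂(0.385) + 0.151·log₂(0.151)]
  = 0.51402 + 0.53017 + 0.41183 = 1.4560 bits

H(Y|X) = H(X,Y) - H(X) = 3.0208 - 1.4560 = 1.5648 bits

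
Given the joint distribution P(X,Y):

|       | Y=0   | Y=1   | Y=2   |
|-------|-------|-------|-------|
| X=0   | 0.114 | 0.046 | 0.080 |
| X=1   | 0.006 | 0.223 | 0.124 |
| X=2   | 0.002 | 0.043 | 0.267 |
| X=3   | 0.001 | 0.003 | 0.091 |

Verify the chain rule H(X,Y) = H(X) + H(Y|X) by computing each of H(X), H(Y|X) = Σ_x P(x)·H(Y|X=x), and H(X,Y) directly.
H(X) = 1.8713 bits, H(Y|X) = 0.9537 bits, H(X,Y) = 2.8251 bits

Marginal of X (row sums):
  P(X=0) = 0.114 + 0.046 + 0.080 = 0.240
  P(X=1) = 0.006 + 0.223 + 0.124 = 0.353
  P(X=2) = 0.002 + 0.043 + 0.267 = 0.312
  P(X=3) = 0.001 + 0.003 + 0.091 = 0.095
H(X) = -[0.240·log₂(0.240) + 0.353·log₂(0.353) + 0.312·log₂(0.312) + 0.095·log₂(0.095)]
  = 0.49413 + 0.53030 + 0.52428 + 0.32261 = 1.8713 bits

H(Y|X) = Σ_x P(x)·H(Y|X=x):
  X=0: P(X=0) = 0.240, P(Y|X=0) = (19/40, 23/120, 1/3) → H(Y|X=0) = 1.49528
  X=1: P(X=1) = 0.353, P(Y|X=1) = (6/353, 223/353, 124/353) → H(Y|X=1) = 1.04871
  X=2: P(X=2) = 0.312, P(Y|X=2) = (1/156, 43/312, 89/104) → H(Y|X=2) = 0.63305
  X=3: P(X=3) = 0.095, P(Y|X=3) = (1/95, 3/95, 91/95) → H(Y|X=3) = 0.28602
H(Y|X) = 0.240·1.49528 + 0.353·1.04871 + 0.312·0.63305 + 0.095·0.28602 = 0.9537 bits

H(X,Y) = -Σ_{x,y} P(x,y) log₂ P(x,y). Per-cell terms -P(x,y)·log₂P(x,y):
  X=0: 0.35715, 0.20434, 0.29151
  X=1: 0.04428, 0.48277, 0.37344
  X=2: 0.01793, 0.19520, 0.50866
  X=3: 0.00997, 0.02514, 0.31468
Sum of the 12 terms: H(X,Y) = 2.8251 bits

Chain rule check:
  H(X) + H(Y|X) = 1.8713 + 0.9537 = 2.8250 bits
  H(X,Y) = 2.8251 bits
✓ Chain rule verified (Δ = 0.0001 is 4-dp rounding noise: each of the three values was rounded independently).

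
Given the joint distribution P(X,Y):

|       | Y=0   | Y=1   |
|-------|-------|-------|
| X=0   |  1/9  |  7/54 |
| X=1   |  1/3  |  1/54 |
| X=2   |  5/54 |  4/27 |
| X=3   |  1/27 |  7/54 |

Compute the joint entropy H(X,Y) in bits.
2.6534 bits

H(X,Y) = -Σ_{x,y} P(x,y) log₂ P(x,y). Per-cell terms -P(x,y)·log₂P(x,y):
  X=0: 0.3522, 0.3821
  X=1: 0.5283, 0.1066
  X=2: 0.3179, 0.4081
  X=3: 0.1761, 0.3821
Sum of the 8 terms: H(X,Y) = 2.6534 bits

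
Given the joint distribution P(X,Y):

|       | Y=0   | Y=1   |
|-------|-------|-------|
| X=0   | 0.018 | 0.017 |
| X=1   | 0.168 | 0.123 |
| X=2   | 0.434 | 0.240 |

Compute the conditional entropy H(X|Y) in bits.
1.0672 bits

H(X|Y) = H(X,Y) - H(Y)

H(X,Y) = -Σ_{x,y} P(x,y) log₂ P(x,y). Per-cell terms -P(x,y)·log₂P(x,y):
  X=0: 0.10433, 0.09993
  X=1: 0.43234, 0.37186
  X=2: 0.52264, 0.49413
Sum of the 6 terms: H(X,Y) = 2.0252 bits

Marginal of Y (column sums):
  P(Y=0) = 0.018 + 0.168 + 0.434 = 0.620
  P(Y=1) = 0.017 + 0.123 + 0.240 = 0.380
H(Y) = -[0.620·log₂(0.620) + 0.380·log₂(0.380)]
  = 0.42759 + 0.53045 = 0.9580 bits

H(X|Y) = H(X,Y) - H(Y) = 2.0252 - 0.9580 = 1.0672 bits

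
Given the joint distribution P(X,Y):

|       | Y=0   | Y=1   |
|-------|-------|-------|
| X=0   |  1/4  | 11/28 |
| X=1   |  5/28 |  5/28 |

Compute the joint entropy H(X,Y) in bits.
1.9172 bits

H(X,Y) = -Σ_{x,y} P(x,y) log₂ P(x,y). Per-cell terms -P(x,y)·log₂P(x,y):
  X=0: 0.50000, 0.52954
  X=1: 0.44383, 0.44383
Sum of the 4 terms: H(X,Y) = 1.9172 bits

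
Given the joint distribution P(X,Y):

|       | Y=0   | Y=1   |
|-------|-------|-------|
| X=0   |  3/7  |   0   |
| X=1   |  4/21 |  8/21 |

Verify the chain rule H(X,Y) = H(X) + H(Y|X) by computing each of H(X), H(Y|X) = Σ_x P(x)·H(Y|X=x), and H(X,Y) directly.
H(X) = 0.9852 bits, H(Y|X) = 0.5247 bits, H(X,Y) = 1.5100 bits

Marginal of X (row sums):
  P(X=0) = 3/7 + 0 = 3/7
  P(X=1) = 4/21 + 8/21 = 4/7
H(X) = -[(3/7)·log₂(3/7) + (4/7)·log₂(4/7)]
  = 0.5239 + 0.4613 = 0.9852 bits

H(Y|X) = Σ_x P(x)·H(Y|X=x):
  X=0: P(X=0) = 3/7, P(Y|X=0) = (1, 0) → H(Y|X=0) = 0.0000
  X=1: P(X=1) = 4/7, P(Y|X=1) = (1/3, 2/3) → H(Y|X=1) = 0.9183
H(Y|X) = (3/7)·0.0000 + (4/7)·0.9183 = 0.5247 bits

H(X,Y) = -Σ_{x,y} P(x,y) log₂ P(x,y). Per-cell terms -P(x,y)·log₂P(x,y):
  X=0: 0.5239, 0.0000
  X=1: 0.4557, 0.5304
  (cells with P = 0 contribute 0)
Sum of the 4 terms: H(X,Y) = 1.5100 bits

Chain rule check:
  H(X) + H(Y|X) = 0.9852 + 0.5247 = 1.5099 bits
  H(X,Y) = 1.5100 bits
✓ Chain rule verified (Δ = 0.0001 is 4-dp rounding noise: each of the three values was rounded independently).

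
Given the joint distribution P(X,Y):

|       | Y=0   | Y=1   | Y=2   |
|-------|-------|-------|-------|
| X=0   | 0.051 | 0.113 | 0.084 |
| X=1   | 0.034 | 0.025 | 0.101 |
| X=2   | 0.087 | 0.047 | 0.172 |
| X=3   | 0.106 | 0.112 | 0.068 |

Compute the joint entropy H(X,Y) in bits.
3.4189 bits

H(X,Y) = -Σ_{x,y} P(x,y) log₂ P(x,y). Per-cell terms -P(x,y)·log₂P(x,y):
  X=0: 0.2190, 0.3555, 0.3002
  X=1: 0.1659, 0.1330, 0.3341
  X=2: 0.3065, 0.2073, 0.4368
  X=3: 0.3432, 0.3537, 0.2637
Sum of the 12 terms: H(X,Y) = 3.4189 bits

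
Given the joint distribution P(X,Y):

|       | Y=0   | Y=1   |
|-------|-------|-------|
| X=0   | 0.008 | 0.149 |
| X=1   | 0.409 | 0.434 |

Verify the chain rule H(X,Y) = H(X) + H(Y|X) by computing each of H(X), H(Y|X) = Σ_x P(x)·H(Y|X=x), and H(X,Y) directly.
H(X) = 0.6271 bits, H(Y|X) = 0.8881 bits, H(X,Y) = 1.5151 bits

Marginal of X (row sums):
  P(X=0) = 0.008 + 0.149 = 0.157
  P(X=1) = 0.409 + 0.434 = 0.843
H(X) = -[0.157·log₂(0.157) + 0.843·log₂(0.843)]
  = 0.419373 + 0.207711 = 0.6271 bits

H(Y|X) = Σ_x P(x)·H(Y|X=x):
  X=0: P(X=0) = 0.157, P(Y|X=0) = (8/157, 149/157) → H(Y|X=0) = 0.290442
  X=1: P(X=1) = 0.843, P(Y|X=1) = (409/843, 434/843) → H(Y|X=1) = 0.999365
H(Y|X) = 0.157·0.290442 + 0.843·0.999365 = 0.8881 bits

H(X,Y) = -Σ_{x,y} P(x,y) log₂ P(x,y). Per-cell terms -P(x,y)·log₂P(x,y):
  X=0: 0.055726, 0.409246
  X=1: 0.527539, 0.522637
Sum of the 4 terms: H(X,Y) = 1.5151 bits

Chain rule check:
  H(X) + H(Y|X) = 0.6271 + 0.8881 = 1.5152 bits
  H(X,Y) = 1.5151 bits
✓ Chain rule verified (Δ = 0.0001 is 4-dp rounding noise: each of the three values was rounded independently).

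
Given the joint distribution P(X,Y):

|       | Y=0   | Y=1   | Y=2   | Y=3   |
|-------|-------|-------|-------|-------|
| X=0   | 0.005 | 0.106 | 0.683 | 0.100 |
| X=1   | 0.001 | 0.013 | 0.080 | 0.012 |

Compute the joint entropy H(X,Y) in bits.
1.5488 bits

H(X,Y) = -Σ_{x,y} P(x,y) log₂ P(x,y). Per-cell terms -P(x,y)·log₂P(x,y):
  X=0: 0.0382, 0.3432, 0.3757, 0.3322
  X=1: 0.0100, 0.0814, 0.2915, 0.0766
Sum of the 8 terms: H(X,Y) = 1.5488 bits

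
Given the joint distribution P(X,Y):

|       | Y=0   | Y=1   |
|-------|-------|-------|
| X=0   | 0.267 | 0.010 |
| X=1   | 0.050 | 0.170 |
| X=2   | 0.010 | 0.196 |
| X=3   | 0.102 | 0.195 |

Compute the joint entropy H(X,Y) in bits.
2.5489 bits

H(X,Y) = -Σ_{x,y} P(x,y) log₂ P(x,y). Per-cell terms -P(x,y)·log₂P(x,y):
  X=0: 0.50866, 0.06644
  X=1: 0.21610, 0.43459
  X=2: 0.06644, 0.46081
  X=3: 0.33592, 0.45990
Sum of the 8 terms: H(X,Y) = 2.5489 bits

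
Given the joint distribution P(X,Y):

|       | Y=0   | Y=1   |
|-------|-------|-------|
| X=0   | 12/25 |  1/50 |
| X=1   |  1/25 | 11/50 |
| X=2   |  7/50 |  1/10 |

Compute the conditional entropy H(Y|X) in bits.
0.5174 bits

H(Y|X) = H(X,Y) - H(X)

H(X,Y) = -Σ_{x,y} P(x,y) log₂ P(x,y). Per-cell terms -P(x,y)·log₂P(x,y):
  X=0: 0.50827, 0.11288
  X=1: 0.18575, 0.48057
  X=2: 0.39711, 0.33219
Sum of the 6 terms: H(X,Y) = 2.0168 bits

Marginal of X (row sums):
  P(X=0) = 12/25 + 1/50 = 1/2
  P(X=1) = 1/25 + 11/50 = 13/50
  P(X=2) = 7/50 + 1/10 = 6/25
H(X) = -[(1/2)·log₂(1/2) + (13/50)·log₂(13/50) + (6/25)·log₂(6/25)]
  = 0.50000 + 0.50529 + 0.49413 = 1.4994 bits

H(Y|X) = H(X,Y) - H(X) = 2.0168 - 1.4994 = 0.5174 bits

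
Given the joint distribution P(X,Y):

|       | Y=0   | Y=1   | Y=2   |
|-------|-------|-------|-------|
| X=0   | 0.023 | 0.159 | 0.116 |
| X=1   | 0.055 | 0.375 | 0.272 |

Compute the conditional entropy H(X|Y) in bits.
0.8788 bits

H(X|Y) = H(X,Y) - H(Y)

H(X,Y) = -Σ_{x,y} P(x,y) log₂ P(x,y). Per-cell terms -P(x,y)·log₂P(x,y):
  X=0: 0.12517, 0.42181, 0.36051
  X=1: 0.23014, 0.53064, 0.51090
Sum of the 6 terms: H(X,Y) = 2.17917 bits

Marginal of Y (column sums):
  P(Y=0) = 0.023 + 0.055 = 0.078
  P(Y=1) = 0.159 + 0.375 = 0.534
  P(Y=2) = 0.116 + 0.272 = 0.388
H(Y) = -[0.078·log₂(0.078) + 0.534·log₂(0.534) + 0.388·log₂(0.388)]
  = 0.28707 + 0.48332 + 0.52996 = 1.30035 bits

H(X|Y) = H(X,Y) - H(Y) = 2.17917 - 1.30035 = 0.8788 bits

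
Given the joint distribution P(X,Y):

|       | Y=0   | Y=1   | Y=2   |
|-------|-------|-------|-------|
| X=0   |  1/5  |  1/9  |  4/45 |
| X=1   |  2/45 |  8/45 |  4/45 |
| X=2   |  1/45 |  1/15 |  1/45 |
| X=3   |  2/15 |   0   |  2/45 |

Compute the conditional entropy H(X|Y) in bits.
1.6158 bits

H(X|Y) = H(X,Y) - H(Y)

H(X,Y) = -Σ_{x,y} P(x,y) log₂ P(x,y). Per-cell terms -P(x,y)·log₂P(x,y):
  X=0: 0.46439, 0.35221, 0.31039
  X=1: 0.19964, 0.44300, 0.31039
  X=2: 0.12204, 0.26046, 0.12204
  X=3: 0.38759, 0.00000, 0.19964
  (cells with P = 0 contribute 0)
Sum of the 12 terms: H(X,Y) = 3.1718 bits

Marginal of Y (column sums):
  P(Y=0) = 1/5 + 2/45 + 1/45 + 2/15 = 2/5
  P(Y=1) = 1/9 + 8/45 + 1/15 + 0 = 16/45
  P(Y=2) = 4/45 + 4/45 + 1/45 + 2/45 = 11/45
H(Y) = -[(2/5)·log₂(2/5) + (16/45)·log₂(16/45) + (11/45)·log₂(11/45)]
  = 0.52877 + 0.53044 + 0.49681 = 1.5560 bits

H(X|Y) = H(X,Y) - H(Y) = 3.1718 - 1.5560 = 1.6158 bits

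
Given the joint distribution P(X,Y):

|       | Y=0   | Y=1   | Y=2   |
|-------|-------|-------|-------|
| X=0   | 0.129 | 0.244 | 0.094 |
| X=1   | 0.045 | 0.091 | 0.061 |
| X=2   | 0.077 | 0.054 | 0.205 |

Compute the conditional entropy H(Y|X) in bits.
1.4380 bits

H(Y|X) = H(X,Y) - H(X)

H(X,Y) = -Σ_{x,y} P(x,y) log₂ P(x,y). Per-cell terms -P(x,y)·log₂P(x,y):
  X=0: 0.3811, 0.4966, 0.3207
  X=1: 0.2013, 0.3147, 0.2461
  X=2: 0.2848, 0.2274, 0.4687
Sum of the 9 terms: H(X,Y) = 2.9414 bits

Marginal of X (row sums):
  P(X=0) = 0.129 + 0.244 + 0.094 = 0.467
  P(X=1) = 0.045 + 0.091 + 0.061 = 0.197
  P(X=2) = 0.077 + 0.054 + 0.205 = 0.336
H(X) = -[0.467·log₂(0.467) + 0.197·log₂(0.197) + 0.336·log₂(0.336)]
  = 0.5130 + 0.4617 + 0.5287 = 1.5034 bits

H(Y|X) = H(X,Y) - H(X) = 2.9414 - 1.5034 = 1.4380 bits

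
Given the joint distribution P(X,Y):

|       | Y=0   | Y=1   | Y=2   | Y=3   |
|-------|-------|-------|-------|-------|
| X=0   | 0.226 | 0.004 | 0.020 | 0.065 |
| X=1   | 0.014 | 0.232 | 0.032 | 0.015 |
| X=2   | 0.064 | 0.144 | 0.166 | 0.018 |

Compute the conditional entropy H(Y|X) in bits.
1.3283 bits

H(Y|X) = H(X,Y) - H(X)

H(X,Y) = -Σ_{x,y} P(x,y) log₂ P(x,y). Per-cell terms -P(x,y)·log₂P(x,y):
  X=0: 0.4849, 0.0319, 0.1129, 0.2563
  X=1: 0.0862, 0.4890, 0.1589, 0.0909
  X=2: 0.2538, 0.4026, 0.4301, 0.1043
Sum of the 12 terms: H(X,Y) = 2.9018 bits

Marginal of X (row sums):
  P(X=0) = 0.226 + 0.004 + 0.020 + 0.065 = 0.315
  P(X=1) = 0.014 + 0.232 + 0.032 + 0.015 = 0.293
  P(X=2) = 0.064 + 0.144 + 0.166 + 0.018 = 0.392
H(X) = -[0.315·log₂(0.315) + 0.293·log₂(0.293) + 0.392·log₂(0.392)]
  = 0.5250 + 0.5189 + 0.5296 = 1.5735 bits

H(Y|X) = H(X,Y) - H(X) = 2.9018 - 1.5735 = 1.3283 bits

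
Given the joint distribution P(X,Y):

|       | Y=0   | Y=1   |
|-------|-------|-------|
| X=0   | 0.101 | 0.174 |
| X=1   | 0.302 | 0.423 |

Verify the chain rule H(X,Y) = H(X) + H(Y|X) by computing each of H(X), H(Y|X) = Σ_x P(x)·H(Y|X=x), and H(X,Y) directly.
H(X) = 0.8485 bits, H(Y|X) = 0.9712 bits, H(X,Y) = 1.8198 bits

Marginal of X (row sums):
  P(X=0) = 0.101 + 0.174 = 0.275
  P(X=1) = 0.302 + 0.423 = 0.725
H(X) = -[0.275·log₂(0.275) + 0.725·log₂(0.725)]
  = 0.512187 + 0.336362 = 0.8485 bits

H(Y|X) = Σ_x P(x)·H(Y|X=x):
  X=0: P(X=0) = 0.275, P(Y|X=0) = (101/275, 174/275) → H(Y|X=0) = 0.948555
  X=1: P(X=1) = 0.725, P(Y|X=1) = (302/725, 423/725) → H(Y|X=1) = 0.979813
H(Y|X) = 0.275·0.948555 + 0.725·0.979813 = 0.9712 bits

H(X,Y) = -Σ_{x,y} P(x,y) log₂ P(x,y). Per-cell terms -P(x,y)·log₂P(x,y):
  X=0: 0.334065, 0.438974
  X=1: 0.521669, 0.525057
Sum of the 4 terms: H(X,Y) = 1.8198 bits

Chain rule check:
  H(X) + H(Y|X) = 0.8485 + 0.9712 = 1.8197 bits
  H(X,Y) = 1.8198 bits
✓ Chain rule verified (Δ = 0.0001 is 4-dp rounding noise: each of the three values was rounded independently).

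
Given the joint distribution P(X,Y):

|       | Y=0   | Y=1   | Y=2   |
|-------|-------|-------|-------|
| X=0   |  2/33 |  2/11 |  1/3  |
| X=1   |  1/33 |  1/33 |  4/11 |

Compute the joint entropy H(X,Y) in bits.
2.0570 bits

H(X,Y) = -Σ_{x,y} P(x,y) log₂ P(x,y). Per-cell terms -P(x,y)·log₂P(x,y):
  X=0: 0.24511, 0.44717, 0.52832
  X=1: 0.15286, 0.15286, 0.53070
Sum of the 6 terms: H(X,Y) = 2.0570 bits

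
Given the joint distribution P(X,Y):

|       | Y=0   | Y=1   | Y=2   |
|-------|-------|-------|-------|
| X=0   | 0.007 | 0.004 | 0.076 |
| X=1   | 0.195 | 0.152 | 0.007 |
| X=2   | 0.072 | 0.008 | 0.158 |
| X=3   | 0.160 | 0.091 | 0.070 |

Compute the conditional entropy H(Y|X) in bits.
1.1876 bits

H(Y|X) = H(X,Y) - H(X)

H(X,Y) = -Σ_{x,y} P(x,y) log₂ P(x,y). Per-cell terms -P(x,y)·log₂P(x,y):
  X=0: 0.050109, 0.031863, 0.282557
  X=1: 0.459899, 0.413114, 0.050109
  X=2: 0.273302, 0.055726, 0.420597
  X=3: 0.423017, 0.314677, 0.268555
Sum of the 12 terms: H(X,Y) = 3.043525 bits

Marginal of X (row sums):
  P(X=0) = 0.007 + 0.004 + 0.076 = 0.087
  P(X=1) = 0.195 + 0.152 + 0.007 = 0.354
  P(X=2) = 0.072 + 0.008 + 0.158 = 0.238
  P(X=3) = 0.160 + 0.091 + 0.070 = 0.321
H(X) = -[0.087·log₂(0.087) + 0.354·log₂(0.354) + 0.238·log₂(0.238) + 0.321·log₂(0.321)]
  = 0.306487 + 0.530355 + 0.492890 + 0.526233 = 1.855965 bits

H(Y|X) = H(X,Y) - H(X) = 3.043525 - 1.855965 = 1.1876 bits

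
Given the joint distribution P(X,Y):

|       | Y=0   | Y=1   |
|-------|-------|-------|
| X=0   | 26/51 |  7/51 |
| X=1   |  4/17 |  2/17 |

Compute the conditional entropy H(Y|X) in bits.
0.8065 bits

H(Y|X) = H(X,Y) - H(X)

H(X,Y) = -Σ_{x,y} P(x,y) log₂ P(x,y). Per-cell terms -P(x,y)·log₂P(x,y):
  X=0: 0.49552, 0.39324
  X=1: 0.49117, 0.36323
Sum of the 4 terms: H(X,Y) = 1.7432 bits

Marginal of X (row sums):
  P(X=0) = 26/51 + 7/51 = 11/17
  P(X=1) = 4/17 + 2/17 = 6/17
H(X) = -[(11/17)·log₂(11/17) + (6/17)·log₂(6/17)]
  = 0.40637 + 0.53029 = 0.9367 bits

H(Y|X) = H(X,Y) - H(X) = 1.7432 - 0.9367 = 0.8065 bits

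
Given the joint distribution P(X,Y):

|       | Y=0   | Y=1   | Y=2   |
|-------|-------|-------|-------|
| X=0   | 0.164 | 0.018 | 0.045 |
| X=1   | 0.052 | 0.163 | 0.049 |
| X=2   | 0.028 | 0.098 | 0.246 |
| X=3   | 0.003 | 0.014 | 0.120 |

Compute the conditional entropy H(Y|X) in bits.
1.1275 bits

H(Y|X) = H(X,Y) - H(X)

H(X,Y) = -Σ_{x,y} P(x,y) log₂ P(x,y). Per-cell terms -P(x,y)·log₂P(x,y):
  X=0: 0.42775009, 0.10432547, 0.20132690
  X=1: 0.22179792, 0.42658015, 0.21320265
  X=2: 0.14443602, 0.32840530, 0.49772437
  X=3: 0.02514247, 0.08621801, 0.36706724
Sum of the 12 terms: H(X,Y) = 3.0439766 bits

Marginal of X (row sums):
  P(X=0) = 0.164 + 0.018 + 0.045 = 0.227
  P(X=1) = 0.052 + 0.163 + 0.049 = 0.264
  P(X=2) = 0.028 + 0.098 + 0.246 = 0.372
  P(X=3) = 0.003 + 0.014 + 0.120 = 0.137
H(X) = -[0.227·log₂(0.227) + 0.264·log₂(0.264) + 0.372·log₂(0.372) + 0.137·log₂(0.137)]
  = 0.48560653 + 0.50724700 + 0.53070468 + 0.39288205 = 1.9164403 bits

H(Y|X) = H(X,Y) - H(X) = 3.0439766 - 1.9164403 = 1.1275 bits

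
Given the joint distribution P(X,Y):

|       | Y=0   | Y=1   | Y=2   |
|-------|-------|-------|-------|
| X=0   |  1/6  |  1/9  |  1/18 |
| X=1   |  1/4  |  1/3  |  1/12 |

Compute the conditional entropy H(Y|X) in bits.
1.4235 bits

H(Y|X) = H(X,Y) - H(X)

H(X,Y) = -Σ_{x,y} P(x,y) log₂ P(x,y). Per-cell terms -P(x,y)·log₂P(x,y):
  X=0: 0.43083, 0.35221, 0.23166
  X=1: 0.50000, 0.52832, 0.29875
Sum of the 6 terms: H(X,Y) = 2.3418 bits

Marginal of X (row sums):
  P(X=0) = 1/6 + 1/9 + 1/18 = 1/3
  P(X=1) = 1/4 + 1/3 + 1/12 = 2/3
H(X) = -[(1/3)·log₂(1/3) + (2/3)·log₂(2/3)]
  = 0.52832 + 0.38998 = 0.9183 bits

H(Y|X) = H(X,Y) - H(X) = 2.3418 - 0.9183 = 1.4235 bits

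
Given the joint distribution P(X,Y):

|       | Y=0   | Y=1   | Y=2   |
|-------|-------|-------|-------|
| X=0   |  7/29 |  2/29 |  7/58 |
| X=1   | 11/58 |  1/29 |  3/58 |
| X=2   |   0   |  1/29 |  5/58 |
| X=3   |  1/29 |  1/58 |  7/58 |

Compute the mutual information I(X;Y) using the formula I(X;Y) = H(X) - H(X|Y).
0.2207 bits

I(X;Y) = H(X) - H(X|Y)

Marginal of X (row sums):
  P(X=0) = 7/29 + 2/29 + 7/58 = 25/58
  P(X=1) = 11/58 + 1/29 + 3/58 = 8/29
  P(X=2) = 0 + 1/29 + 5/58 = 7/58
  P(X=3) = 1/29 + 1/58 + 7/58 = 5/29
H(X) = -[(25/58)·log₂(25/58) + (8/29)·log₂(8/29) + (7/58)·log₂(7/58) + (5/29)·log₂(5/29)]
  = 0.5233 + 0.5125 + 0.3682 + 0.4373 = 1.8413 bits

Marginal of Y (column sums):
  P(Y=0) = 7/29 + 11/58 + 0 + 1/29 = 27/58
  P(Y=1) = 2/29 + 1/29 + 1/29 + 1/58 = 9/58
  P(Y=2) = 7/58 + 3/58 + 5/58 + 7/58 = 11/29
H(X|Y) = Σ_y P(y)·H(X|Y=y):
  Y=0: P(Y=0) = 27/58, P(X|Y=0) = (14/27, 11/27, 0, 2/27) → H(X|Y=0) = 1.2972
  Y=1: P(Y=1) = 9/58, P(X|Y=1) = (4/9, 2/9, 2/9, 1/9) → H(X|Y=1) = 1.8366
  Y=2: P(Y=2) = 11/29, P(X|Y=2) = (7/22, 3/22, 5/22, 7/22) → H(X|Y=2) = 1.9291
H(X|Y) = (27/58)·1.2972 + (9/58)·1.8366 + (11/29)·1.9291 = 1.6206 bits

I(X;Y) = H(X) - H(X|Y) = 1.8413 - 1.6206 = 0.2207 bits

Cross-check via I(X;Y) = H(X) + H(Y) - H(X,Y): computing H(Y) from the column sums and H(X,Y) from the 12 cells in the same way gives H(Y) = 1.4611 bits and H(X,Y) = 3.0817 bits, so
I(X;Y) = 1.8413 + 1.4611 - 3.0817 = 0.2207 bits ✓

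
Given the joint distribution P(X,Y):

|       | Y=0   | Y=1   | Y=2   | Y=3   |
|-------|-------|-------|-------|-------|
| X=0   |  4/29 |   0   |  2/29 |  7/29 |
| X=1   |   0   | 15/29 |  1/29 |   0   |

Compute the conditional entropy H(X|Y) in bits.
0.0950 bits

H(X|Y) = H(X,Y) - H(Y)

H(X,Y) = -Σ_{x,y} P(x,y) log₂ P(x,y). Per-cell terms -P(x,y)·log₂P(x,y):
  X=0: 0.3942, 0.0000, 0.2661, 0.4950
  X=1: 0.0000, 0.4919, 0.1675, 0.0000
  (cells with P = 0 contribute 0)
Sum of the 8 terms: H(X,Y) = 1.8147 bits

Marginal of Y (column sums):
  P(Y=0) = 4/29 + 0 = 4/29
  P(Y=1) = 0 + 15/29 = 15/29
  P(Y=2) = 2/29 + 1/29 = 3/29
  P(Y=3) = 7/29 + 0 = 7/29
H(Y) = -[(4/29)·log₂(4/29) + (15/29)·log₂(15/29) + (3/29)·log₂(3/29) + (7/29)·log₂(7/29)]
  = 0.3942 + 0.4919 + 0.3386 + 0.4950 = 1.7197 bits

H(X|Y) = H(X,Y) - H(Y) = 1.8147 - 1.7197 = 0.0950 bits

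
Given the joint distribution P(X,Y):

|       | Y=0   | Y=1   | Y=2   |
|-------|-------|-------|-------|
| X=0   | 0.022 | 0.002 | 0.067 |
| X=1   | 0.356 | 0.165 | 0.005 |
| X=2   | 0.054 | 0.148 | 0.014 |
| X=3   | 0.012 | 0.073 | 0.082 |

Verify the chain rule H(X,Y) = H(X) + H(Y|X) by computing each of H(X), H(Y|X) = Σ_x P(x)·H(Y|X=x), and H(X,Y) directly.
H(X) = 1.7110 bits, H(Y|X) = 1.0566 bits, H(X,Y) = 2.7676 bits

Marginal of X (row sums):
  P(X=0) = 0.022 + 0.002 + 0.067 = 0.091
  P(X=1) = 0.356 + 0.165 + 0.005 = 0.526
  P(X=2) = 0.054 + 0.148 + 0.014 = 0.216
  P(X=3) = 0.012 + 0.073 + 0.082 = 0.167
H(X) = -[0.091·log₂(0.091) + 0.526·log₂(0.526) + 0.216·log₂(0.216) + 0.167·log₂(0.167)]
  = 0.31468 + 0.48753 + 0.47755 + 0.43121 = 1.7110 bits

H(Y|X) = Σ_x P(x)·H(Y|X=x):
  X=0: P(X=0) = 0.091, P(Y|X=0) = (22/91, 2/91, 67/91) → H(Y|X=0) = 0.94147
  X=1: P(X=1) = 0.526, P(Y|X=1) = (178/263, 165/526, 5/526) → H(Y|X=1) = 0.96969
  X=2: P(X=2) = 0.216, P(Y|X=2) = (1/4, 37/54, 7/108) → H(Y|X=2) = 1.12958
  X=3: P(X=3) = 0.167, P(Y|X=3) = (12/167, 73/167, 82/167) → H(Y|X=3) = 1.29870
H(Y|X) = 0.091·0.94147 + 0.526·0.96969 + 0.216·1.12958 + 0.167·1.29870 = 1.0566 bits

H(X,Y) = -Σ_{x,y} P(x,y) log₂ P(x,y). Per-cell terms -P(x,y)·log₂P(x,y):
  X=0: 0.12114, 0.01793, 0.26128
  X=1: 0.53046, 0.42891, 0.03822
  X=2: 0.22739, 0.40794, 0.08622
  X=3: 0.07657, 0.27565, 0.29588
Sum of the 12 terms: H(X,Y) = 2.7676 bits

Chain rule check:
  H(X) + H(Y|X) = 1.7110 + 1.0566 = 2.7676 bits
  H(X,Y) = 2.7676 bits
✓ Chain rule verified.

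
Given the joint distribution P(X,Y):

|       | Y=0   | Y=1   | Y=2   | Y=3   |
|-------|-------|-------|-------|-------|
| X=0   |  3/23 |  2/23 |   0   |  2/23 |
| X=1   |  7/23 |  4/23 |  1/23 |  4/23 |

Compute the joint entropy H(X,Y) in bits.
2.5929 bits

H(X,Y) = -Σ_{x,y} P(x,y) log₂ P(x,y). Per-cell terms -P(x,y)·log₂P(x,y):
  X=0: 0.3833, 0.3064, 0.0000, 0.3064
  X=1: 0.5223, 0.4389, 0.1967, 0.4389
  (cells with P = 0 contribute 0)
Sum of the 8 terms: H(X,Y) = 2.5929 bits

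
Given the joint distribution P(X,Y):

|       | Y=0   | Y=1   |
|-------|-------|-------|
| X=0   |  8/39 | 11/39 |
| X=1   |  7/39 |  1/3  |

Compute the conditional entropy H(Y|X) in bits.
0.9574 bits

H(Y|X) = H(X,Y) - H(X)

H(X,Y) = -Σ_{x,y} P(x,y) log₂ P(x,y). Per-cell terms -P(x,y)·log₂P(x,y):
  X=0: 0.4688, 0.5150
  X=1: 0.4448, 0.5283
Sum of the 4 terms: H(X,Y) = 1.9569 bits

Marginal of X (row sums):
  P(X=0) = 8/39 + 11/39 = 19/39
  P(X=1) = 7/39 + 1/3 = 20/39
H(X) = -[(19/39)·log₂(19/39) + (20/39)·log₂(20/39)]
  = 0.5054 + 0.4941 = 0.9995 bits

H(Y|X) = H(X,Y) - H(X) = 1.9569 - 0.9995 = 0.9574 bits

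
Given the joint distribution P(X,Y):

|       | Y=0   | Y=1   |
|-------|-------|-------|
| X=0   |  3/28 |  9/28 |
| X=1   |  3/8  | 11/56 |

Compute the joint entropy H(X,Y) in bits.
1.8634 bits

H(X,Y) = -Σ_{x,y} P(x,y) log₂ P(x,y). Per-cell terms -P(x,y)·log₂P(x,y):
  X=0: 0.3453, 0.5263
  X=1: 0.5306, 0.4612
Sum of the 4 terms: H(X,Y) = 1.8634 bits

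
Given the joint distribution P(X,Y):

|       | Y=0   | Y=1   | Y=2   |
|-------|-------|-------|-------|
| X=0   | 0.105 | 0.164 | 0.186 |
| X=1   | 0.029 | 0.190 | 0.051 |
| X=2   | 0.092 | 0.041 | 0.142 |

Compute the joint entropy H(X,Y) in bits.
2.9483 bits

H(X,Y) = -Σ_{x,y} P(x,y) log₂ P(x,y). Per-cell terms -P(x,y)·log₂P(x,y):
  X=0: 0.34141, 0.42775, 0.45135
  X=1: 0.14813, 0.45523, 0.21896
  X=2: 0.31668, 0.18894, 0.39988
Sum of the 9 terms: H(X,Y) = 2.9483 bits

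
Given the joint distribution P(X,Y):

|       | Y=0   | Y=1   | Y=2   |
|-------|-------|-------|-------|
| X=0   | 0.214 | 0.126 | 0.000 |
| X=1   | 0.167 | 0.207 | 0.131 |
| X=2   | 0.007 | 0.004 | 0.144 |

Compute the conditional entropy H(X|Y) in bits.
1.0519 bits

H(X|Y) = H(X,Y) - H(Y)

H(X,Y) = -Σ_{x,y} P(x,y) log₂ P(x,y). Per-cell terms -P(x,y)·log₂P(x,y):
  X=0: 0.47600, 0.37655, 0.00000
  X=1: 0.43121, 0.47037, 0.38414
  X=2: 0.05011, 0.03186, 0.40260
  (cells with P = 0 contribute 0)
Sum of the 9 terms: H(X,Y) = 2.62284 bits

Marginal of Y (column sums):
  P(Y=0) = 0.214 + 0.167 + 0.007 = 0.388
  P(Y=1) = 0.126 + 0.207 + 0.004 = 0.337
  P(Y=2) = 0.000 + 0.131 + 0.144 = 0.275
H(Y) = -[0.388·log₂(0.388) + 0.337·log₂(0.337) + 0.275·log₂(0.275)]
  = 0.52996 + 0.52881 + 0.51219 = 1.57096 bits

H(X|Y) = H(X,Y) - H(Y) = 2.62284 - 1.57096 = 1.0519 bits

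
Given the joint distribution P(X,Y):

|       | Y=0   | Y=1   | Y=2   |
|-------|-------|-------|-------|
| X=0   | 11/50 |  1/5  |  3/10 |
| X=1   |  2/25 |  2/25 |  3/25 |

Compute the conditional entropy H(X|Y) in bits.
0.8552 bits

H(X|Y) = H(X,Y) - H(Y)

H(X,Y) = -Σ_{x,y} P(x,y) log₂ P(x,y). Per-cell terms -P(x,y)·log₂P(x,y):
  X=0: 0.480573, 0.464386, 0.521090
  X=1: 0.291508, 0.291508, 0.367067
Sum of the 6 terms: H(X,Y) = 2.41613 bits

Marginal of Y (column sums):
  P(Y=0) = 11/50 + 2/25 = 3/10
  P(Y=1) = 1/5 + 2/25 = 7/25
  P(Y=2) = 3/10 + 3/25 = 21/50
H(Y) = -[(3/10)·log₂(3/10) + (7/25)·log₂(7/25) + (21/50)·log₂(21/50)]
  = 0.521090 + 0.514220 + 0.525646 = 1.56096 bits

H(X|Y) = H(X,Y) - H(Y) = 2.41613 - 1.56096 = 0.8552 bits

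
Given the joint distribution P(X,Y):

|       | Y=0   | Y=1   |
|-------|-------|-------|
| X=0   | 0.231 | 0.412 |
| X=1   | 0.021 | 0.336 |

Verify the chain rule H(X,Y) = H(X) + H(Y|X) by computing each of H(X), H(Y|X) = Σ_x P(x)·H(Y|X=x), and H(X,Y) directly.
H(X) = 0.9402 bits, H(Y|X) = 0.7210 bits, H(X,Y) = 1.6611 bits

Marginal of X (row sums):
  P(X=0) = 0.231 + 0.412 = 0.643
  P(X=1) = 0.021 + 0.336 = 0.357
H(X) = -[0.643·log₂(0.643) + 0.357·log₂(0.357)]
  = 0.4097 + 0.5305 = 0.9402 bits

H(Y|X) = Σ_x P(x)·H(Y|X=x):
  X=0: P(X=0) = 0.643, P(Y|X=0) = (231/643, 412/643) → H(Y|X=0) = 0.9421
  X=1: P(X=1) = 0.357, P(Y|X=1) = (1/17, 16/17) → H(Y|X=1) = 0.3228
H(Y|X) = 0.643·0.9421 + 0.357·0.3228 = 0.7210 bits

H(X,Y) = -Σ_{x,y} P(x,y) log₂ P(x,y). Per-cell terms -P(x,y)·log₂P(x,y):
  X=0: 0.4883, 0.5271
  X=1: 0.1170, 0.5287
Sum of the 4 terms: H(X,Y) = 1.6611 bits

Chain rule check:
  H(X) + H(Y|X) = 0.9402 + 0.7210 = 1.6612 bits
  H(X,Y) = 1.6611 bits
✓ Chain rule verified (Δ = 0.0001 is 4-dp rounding noise: each of the three values was rounded independently).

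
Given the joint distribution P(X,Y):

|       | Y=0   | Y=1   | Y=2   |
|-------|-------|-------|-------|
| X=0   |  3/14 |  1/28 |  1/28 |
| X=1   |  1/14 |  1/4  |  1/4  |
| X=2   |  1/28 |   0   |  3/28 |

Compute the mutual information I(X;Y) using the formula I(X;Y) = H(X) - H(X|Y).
0.3425 bits

I(X;Y) = H(X) - H(X|Y)

Marginal of X (row sums):
  P(X=0) = 3/14 + 1/28 + 1/28 = 2/7
  P(X=1) = 1/14 + 1/4 + 1/4 = 4/7
  P(X=2) = 1/28 + 0 + 3/28 = 1/7
H(X) = -[(2/7)·log₂(2/7) + (4/7)·log₂(4/7) + (1/7)·log₂(1/7)]
  = 0.5164 + 0.4613 + 0.4011 = 1.3788 bits

Marginal of Y (column sums):
  P(Y=0) = 3/14 + 1/14 + 1/28 = 9/28
  P(Y=1) = 1/28 + 1/4 + 0 = 2/7
  P(Y=2) = 1/28 + 1/4 + 3/28 = 11/28
H(X|Y) = Σ_y P(y)·H(X|Y=y):
  Y=0: P(Y=0) = 9/28, P(X|Y=0) = (2/3, 2/9, 1/9) → H(X|Y=0) = 1.2244
  Y=1: P(Y=1) = 2/7, P(X|Y=1) = (1/8, 7/8, 0) → H(X|Y=1) = 0.5436
  Y=2: P(Y=2) = 11/28, P(X|Y=2) = (1/11, 7/11, 3/11) → H(X|Y=2) = 1.2407
H(X|Y) = (9/28)·1.2244 + (2/7)·0.5436 + (11/28)·1.2407 = 1.0363 bits

I(X;Y) = H(X) - H(X|Y) = 1.3788 - 1.0363 = 0.3425 bits

Cross-check via I(X;Y) = H(X) + H(Y) - H(X,Y): computing H(Y) from the column sums and H(X,Y) from the 9 cells in the same way gives H(Y) = 1.5722 bits and H(X,Y) = 2.6085 bits, so
I(X;Y) = 1.3788 + 1.5722 - 2.6085 = 0.3425 bits ✓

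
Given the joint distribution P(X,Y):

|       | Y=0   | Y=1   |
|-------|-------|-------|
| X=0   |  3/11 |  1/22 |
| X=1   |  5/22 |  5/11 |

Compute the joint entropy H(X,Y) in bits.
1.7168 bits

H(X,Y) = -Σ_{x,y} P(x,y) log₂ P(x,y). Per-cell terms -P(x,y)·log₂P(x,y):
  X=0: 0.51122, 0.20270
  X=1: 0.48580, 0.51705
Sum of the 4 terms: H(X,Y) = 1.7168 bits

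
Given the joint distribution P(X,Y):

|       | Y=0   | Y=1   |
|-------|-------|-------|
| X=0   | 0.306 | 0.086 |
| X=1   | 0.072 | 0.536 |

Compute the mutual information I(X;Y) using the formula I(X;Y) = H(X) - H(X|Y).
0.3400 bits

I(X;Y) = H(X) - H(X|Y)

Marginal of X (row sums):
  P(X=0) = 0.306 + 0.086 = 0.392
  P(X=1) = 0.072 + 0.536 = 0.608
H(X) = -[0.392·log₂(0.392) + 0.608·log₂(0.608)]
  = 0.5296 + 0.4365 = 0.9661 bits

Marginal of Y (column sums):
  P(Y=0) = 0.306 + 0.072 = 0.378
  P(Y=1) = 0.086 + 0.536 = 0.622
H(X|Y) = Σ_y P(y)·H(X|Y=y):
  Y=0: P(Y=0) = 0.378, P(X|Y=0) = (17/21, 4/21) → H(X|Y=0) = 0.7025
  Y=1: P(Y=1) = 0.622, P(X|Y=1) = (43/311, 268/311) → H(X|Y=1) = 0.5797
H(X|Y) = 0.378·0.7025 + 0.622·0.5797 = 0.6261 bits

I(X;Y) = H(X) - H(X|Y) = 0.9661 - 0.6261 = 0.3400 bits

Cross-check via I(X;Y) = H(X) + H(Y) - H(X,Y): computing H(Y) from the column sums and H(X,Y) from the 4 cells in the same way gives H(Y) = 0.9566 bits and H(X,Y) = 1.5827 bits, so
I(X;Y) = 0.9661 + 0.9566 - 1.5827 = 0.3400 bits ✓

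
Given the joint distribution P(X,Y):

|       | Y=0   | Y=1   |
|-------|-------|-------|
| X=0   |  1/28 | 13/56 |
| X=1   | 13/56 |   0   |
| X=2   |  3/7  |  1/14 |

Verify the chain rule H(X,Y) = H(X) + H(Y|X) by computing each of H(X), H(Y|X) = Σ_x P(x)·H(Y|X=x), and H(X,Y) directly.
H(X) = 1.4982 bits, H(Y|X) = 0.4476 bits, H(X,Y) = 1.9457 bits

Marginal of X (row sums):
  P(X=0) = 1/28 + 13/56 = 15/56
  P(X=1) = 13/56 + 0 = 13/56
  P(X=2) = 3/7 + 1/14 = 1/2
H(X) = -[(15/56)·log₂(15/56) + (13/56)·log₂(13/56) + (1/2)·log₂(1/2)]
  = 0.50905 + 0.48911 + 0.50000 = 1.4982 bits

H(Y|X) = Σ_x P(x)·H(Y|X=x):
  X=0: P(X=0) = 15/56, P(Y|X=0) = (2/15, 13/15) → H(Y|X=0) = 0.56651
  X=1: P(X=1) = 13/56, P(Y|X=1) = (1, 0) → H(Y|X=1) = 0.00000
  X=2: P(X=2) = 1/2, P(Y|X=2) = (6/7, 1/7) → H(Y|X=2) = 0.59167
H(Y|X) = (15/56)·0.56651 + (13/56)·0.00000 + (1/2)·0.59167 = 0.4476 bits

H(X,Y) = -Σ_{x,y} P(x,y) log₂ P(x,y). Per-cell terms -P(x,y)·log₂P(x,y):
  X=0: 0.17169, 0.48911
  X=1: 0.48911, 0.00000
  X=2: 0.52388, 0.27195
  (cells with P = 0 contribute 0)
Sum of the 6 terms: H(X,Y) = 1.9457 bits

Chain rule check:
  H(X) + H(Y|X) = 1.4982 + 0.4476 = 1.9458 bits
  H(X,Y) = 1.9457 bits
✓ Chain rule verified (Δ = 0.0001 is 4-dp rounding noise: each of the three values was rounded independently).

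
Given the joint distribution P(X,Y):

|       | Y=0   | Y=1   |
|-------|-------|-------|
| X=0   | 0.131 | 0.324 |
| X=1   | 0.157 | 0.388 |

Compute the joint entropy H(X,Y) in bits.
1.8603 bits

H(X,Y) = -Σ_{x,y} P(x,y) log₂ P(x,y). Per-cell terms -P(x,y)·log₂P(x,y):
  X=0: 0.3841, 0.5268
  X=1: 0.4194, 0.5300
Sum of the 4 terms: H(X,Y) = 1.8603 bits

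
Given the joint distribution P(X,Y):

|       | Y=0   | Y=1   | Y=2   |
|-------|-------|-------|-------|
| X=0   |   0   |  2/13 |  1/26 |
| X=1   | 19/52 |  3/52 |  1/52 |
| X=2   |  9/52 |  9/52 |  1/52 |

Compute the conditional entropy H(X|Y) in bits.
1.1639 bits

H(X|Y) = H(X,Y) - H(Y)

H(X,Y) = -Σ_{x,y} P(x,y) log₂ P(x,y). Per-cell terms -P(x,y)·log₂P(x,y):
  X=0: 0.0000, 0.4155, 0.1808
  X=1: 0.5307, 0.2374, 0.1096
  X=2: 0.4380, 0.4380, 0.1096
  (cells with P = 0 contribute 0)
Sum of the 9 terms: H(X,Y) = 2.4596 bits

Marginal of Y (column sums):
  P(Y=0) = 0 + 19/52 + 9/52 = 7/13
  P(Y=1) = 2/13 + 3/52 + 9/52 = 5/13
  P(Y=2) = 1/26 + 1/52 + 1/52 = 1/13
H(Y) = -[(7/13)·log₂(7/13) + (5/13)·log₂(5/13) + (1/13)·log₂(1/13)]
  = 0.4809 + 0.5302 + 0.2846 = 1.2957 bits

H(X|Y) = H(X,Y) - H(Y) = 2.4596 - 1.2957 = 1.1639 bits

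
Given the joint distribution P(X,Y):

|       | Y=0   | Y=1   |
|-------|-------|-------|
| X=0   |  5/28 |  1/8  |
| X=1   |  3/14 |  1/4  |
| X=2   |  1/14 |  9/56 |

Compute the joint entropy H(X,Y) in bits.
2.4909 bits

H(X,Y) = -Σ_{x,y} P(x,y) log₂ P(x,y). Per-cell terms -P(x,y)·log₂P(x,y):
  X=0: 0.4438, 0.3750
  X=1: 0.4762, 0.5000
  X=2: 0.2720, 0.4239
Sum of the 6 terms: H(X,Y) = 2.4909 bits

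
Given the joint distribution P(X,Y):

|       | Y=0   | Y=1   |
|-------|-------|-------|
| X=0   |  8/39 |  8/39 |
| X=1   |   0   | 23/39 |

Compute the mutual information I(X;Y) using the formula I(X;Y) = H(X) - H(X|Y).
0.3218 bits

I(X;Y) = H(X) - H(X|Y)

Marginal of X (row sums):
  P(X=0) = 8/39 + 8/39 = 16/39
  P(X=1) = 0 + 23/39 = 23/39
H(X) = -[(16/39)·log₂(16/39) + (23/39)·log₂(23/39)]
  = 0.5273 + 0.4493 = 0.9766 bits

Marginal of Y (column sums):
  P(Y=0) = 8/39 + 0 = 8/39
  P(Y=1) = 8/39 + 23/39 = 31/39
H(X|Y) = Σ_y P(y)·H(X|Y=y):
  Y=0: P(Y=0) = 8/39, P(X|Y=0) = (1, 0) → H(X|Y=0) = 0.0000
  Y=1: P(Y=1) = 31/39, P(X|Y=1) = (8/31, 23/31) → H(X|Y=1) = 0.8238
H(X|Y) = (8/39)·0.0000 + (31/39)·0.8238 = 0.6548 bits

I(X;Y) = H(X) - H(X|Y) = 0.9766 - 0.6548 = 0.3218 bits

Cross-check via I(X;Y) = H(X) + H(Y) - H(X,Y): computing H(Y) from the column sums and H(X,Y) from the 4 cells in the same way gives H(Y) = 0.7321 bits and H(X,Y) = 1.3869 bits, so
I(X;Y) = 0.9766 + 0.7321 - 1.3869 = 0.3218 bits ✓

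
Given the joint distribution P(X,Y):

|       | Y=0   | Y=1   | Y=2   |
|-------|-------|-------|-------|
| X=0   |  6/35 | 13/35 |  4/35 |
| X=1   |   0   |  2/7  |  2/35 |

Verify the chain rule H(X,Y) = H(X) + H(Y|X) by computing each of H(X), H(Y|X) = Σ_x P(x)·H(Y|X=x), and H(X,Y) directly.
H(X) = 0.9275 bits, H(Y|X) = 1.1493 bits, H(X,Y) = 2.0769 bits

Marginal of X (row sums):
  P(X=0) = 6/35 + 13/35 + 4/35 = 23/35
  P(X=1) = 0 + 2/7 + 2/35 = 12/35
H(X) = -[(23/35)·log₂(23/35) + (12/35)·log₂(12/35)]
  = 0.3980 + 0.5295 = 0.9275 bits

H(Y|X) = Σ_x P(x)·H(Y|X=x):
  X=0: P(X=0) = 23/35, P(Y|X=0) = (6/23, 13/23, 4/23) → H(Y|X=0) = 1.4098
  X=1: P(X=1) = 12/35, P(Y|X=1) = (0, 5/6, 1/6) → H(Y|X=1) = 0.6500
H(Y|X) = (23/35)·1.4098 + (12/35)·0.6500 = 1.1493 bits

H(X,Y) = -Σ_{x,y} P(x,y) log₂ P(x,y). Per-cell terms -P(x,y)·log₂P(x,y):
  X=0: 0.4362, 0.5307, 0.3576
  X=1: 0.0000, 0.5164, 0.2360
  (cells with P = 0 contribute 0)
Sum of the 6 terms: H(X,Y) = 2.0769 bits

Chain rule check:
  H(X) + H(Y|X) = 0.9275 + 1.1493 = 2.0768 bits
  H(X,Y) = 2.0769 bits
✓ Chain rule verified (Δ = 0.0001 is 4-dp rounding noise: each of the three values was rounded independently).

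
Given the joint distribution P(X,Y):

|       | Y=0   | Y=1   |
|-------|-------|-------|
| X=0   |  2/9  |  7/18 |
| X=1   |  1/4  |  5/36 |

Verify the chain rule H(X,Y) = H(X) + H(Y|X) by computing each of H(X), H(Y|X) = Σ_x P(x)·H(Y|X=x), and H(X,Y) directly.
H(X) = 0.9641 bits, H(Y|X) = 0.9436 bits, H(X,Y) = 1.9076 bits

Marginal of X (row sums):
  P(X=0) = 2/9 + 7/18 = 11/18
  P(X=1) = 1/4 + 5/36 = 7/18
H(X) = -[(11/18)·log₂(11/18) + (7/18)·log₂(7/18)]
  = 0.434190 + 0.529888 = 0.9641 bits

H(Y|X) = Σ_x P(x)·H(Y|X=x):
  X=0: P(X=0) = 11/18, P(Y|X=0) = (4/11, 7/11) → H(Y|X=0) = 0.945660
  X=1: P(X=1) = 7/18, P(Y|X=1) = (9/14, 5/14) → H(Y|X=1) = 0.940286
H(Y|X) = (11/18)·0.945660 + (7/18)·0.940286 = 0.9436 bits

H(X,Y) = -Σ_{x,y} P(x,y) log₂ P(x,y). Per-cell terms -P(x,y)·log₂P(x,y):
  X=0: 0.482206, 0.529888
  X=1: 0.500000, 0.395555
Sum of the 4 terms: H(X,Y) = 1.9076 bits

Chain rule check:
  H(X) + H(Y|X) = 0.9641 + 0.9436 = 1.9077 bits
  H(X,Y) = 1.9076 bits
✓ Chain rule verified (Δ = 0.0001 is 4-dp rounding noise: each of the three values was rounded independently).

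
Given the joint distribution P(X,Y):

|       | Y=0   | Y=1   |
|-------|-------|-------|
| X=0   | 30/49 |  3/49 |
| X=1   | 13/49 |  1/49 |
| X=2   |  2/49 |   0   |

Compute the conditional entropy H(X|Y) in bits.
1.0830 bits

H(X|Y) = H(X,Y) - H(Y)

H(X,Y) = -Σ_{x,y} P(x,y) log₂ P(x,y). Per-cell terms -P(x,y)·log₂P(x,y):
  X=0: 0.43336, 0.24672
  X=1: 0.50787, 0.11459
  X=2: 0.18836, 0.00000
  (cells with P = 0 contribute 0)
Sum of the 6 terms: H(X,Y) = 1.4909 bits

Marginal of Y (column sums):
  P(Y=0) = 30/49 + 13/49 + 2/49 = 45/49
  P(Y=1) = 3/49 + 1/49 + 0 = 4/49
H(Y) = -[(45/49)·log₂(45/49) + (4/49)·log₂(4/49)]
  = 0.11283 + 0.29508 = 0.4079 bits

H(X|Y) = H(X,Y) - H(Y) = 1.4909 - 0.4079 = 1.0830 bits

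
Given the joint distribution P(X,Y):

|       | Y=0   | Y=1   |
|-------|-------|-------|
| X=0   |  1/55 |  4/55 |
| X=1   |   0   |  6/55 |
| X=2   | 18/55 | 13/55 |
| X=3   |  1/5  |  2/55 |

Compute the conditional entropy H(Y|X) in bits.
0.7650 bits

H(Y|X) = H(X,Y) - H(X)

H(X,Y) = -Σ_{x,y} P(x,y) log₂ P(x,y). Per-cell terms -P(x,y)·log₂P(x,y):
  X=0: 0.10512, 0.27501
  X=1: 0.00000, 0.34870
  X=2: 0.52738, 0.49185
  X=3: 0.46439, 0.17387
  (cells with P = 0 contribute 0)
Sum of the 8 terms: H(X,Y) = 2.3863 bits

Marginal of X (row sums):
  P(X=0) = 1/55 + 4/55 = 1/11
  P(X=1) = 0 + 6/55 = 6/55
  P(X=2) = 18/55 + 13/55 = 31/55
  P(X=3) = 1/5 + 2/55 = 13/55
H(X) = -[(1/11)·log₂(1/11) + (6/55)·log₂(6/55) + (31/55)·log₂(31/55) + (13/55)·log₂(13/55)]
  = 0.31449 + 0.34870 + 0.46622 + 0.49185 = 1.6213 bits

H(Y|X) = H(X,Y) - H(X) = 2.3863 - 1.6213 = 0.7650 bits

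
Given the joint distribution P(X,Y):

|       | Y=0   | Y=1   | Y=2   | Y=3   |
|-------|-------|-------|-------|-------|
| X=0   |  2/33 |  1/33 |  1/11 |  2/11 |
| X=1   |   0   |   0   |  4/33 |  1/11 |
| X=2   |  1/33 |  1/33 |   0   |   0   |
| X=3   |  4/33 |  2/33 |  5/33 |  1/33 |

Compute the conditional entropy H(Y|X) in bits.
1.5473 bits

H(Y|X) = H(X,Y) - H(X)

H(X,Y) = -Σ_{x,y} P(x,y) log₂ P(x,y). Per-cell terms -P(x,y)·log₂P(x,y):
  X=0: 0.245115, 0.152860, 0.314494, 0.447169
  X=1: 0.000000, 0.000000, 0.369017, 0.314494
  X=2: 0.152860, 0.152860, 0.000000, 0.000000
  X=3: 0.369017, 0.245115, 0.412495, 0.152860
  (cells with P = 0 contribute 0)
Sum of the 16 terms: H(X,Y) = 3.32836 bits

Marginal of X (row sums):
  P(X=0) = 2/33 + 1/33 + 1/11 + 2/11 = 4/11
  P(X=1) = 0 + 0 + 4/33 + 1/11 = 7/33
  P(X=2) = 1/33 + 1/33 + 0 + 0 = 2/33
  P(X=3) = 4/33 + 2/33 + 5/33 + 1/33 = 4/11
H(X) = -[(4/11)·log₂(4/11) + (7/33)·log₂(7/33) + (2/33)·log₂(2/33) + (4/11)·log₂(4/11)]
  = 0.530702 + 0.474523 + 0.245115 + 0.530702 = 1.78104 bits

H(Y|X) = H(X,Y) - H(X) = 3.32836 - 1.78104 = 1.5473 bits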